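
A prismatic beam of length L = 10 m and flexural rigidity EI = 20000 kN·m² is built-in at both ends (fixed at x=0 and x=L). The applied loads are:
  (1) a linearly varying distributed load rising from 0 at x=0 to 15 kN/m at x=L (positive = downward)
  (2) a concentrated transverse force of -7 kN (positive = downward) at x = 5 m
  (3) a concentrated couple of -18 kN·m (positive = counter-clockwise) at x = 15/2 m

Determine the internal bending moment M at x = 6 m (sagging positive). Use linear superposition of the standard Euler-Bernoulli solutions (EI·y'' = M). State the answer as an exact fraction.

M(6) = 769/40 kN·m

Load 1 — triangular load w₀=15 kN/m (0→w₀ over full span):
  M_1 = 3w₀Lx/20 - w₀L²/30 - w₀x³/(6L) = 3·15·10·6/20 - 15·10²/30 - 15·6³/(6·10) = 31 kN·m
Load 2 — point force P=-7 kN at a=5 m (b=L-a=5):
  M_2 = Pa²(a+3b)(L-x)/L³ - Pa²b/L²  [x>a] = (-7)·5²·(5+3·5)·(10-6)/10³ - (-7)·5²·5/10² = -21/4 kN·m
Load 3 — applied couple M₀=-18 kN·m at a=15/2 m (b=L-a=5/2):
  M_3 = R_Ax - M_A  [x≤a] with R_A=-81/40, M_A=-45/8 = (-81/40)·6 - (-45/8) = -261/40 kN·m
Superposition: M = Σ M_i = 769/40 kN·m ≈ 19.225000 kN·m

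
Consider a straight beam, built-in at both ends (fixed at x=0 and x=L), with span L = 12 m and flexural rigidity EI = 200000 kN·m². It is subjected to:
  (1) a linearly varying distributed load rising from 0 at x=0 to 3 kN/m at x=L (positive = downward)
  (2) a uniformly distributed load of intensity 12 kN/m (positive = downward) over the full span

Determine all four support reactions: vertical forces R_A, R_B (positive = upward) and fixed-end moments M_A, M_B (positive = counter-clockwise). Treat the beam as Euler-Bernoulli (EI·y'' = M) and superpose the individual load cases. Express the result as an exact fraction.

R_A = 387/5 kN, M_A = 792/5 kN·m, R_B = 423/5 kN, M_B = -828/5 kN·m

Load 1 — triangular load w₀=3 kN/m (0→w₀ over full span):
  R_A = 3w₀L/20 = 3·3·12/20 = 27/5 kN
  M_A = w₀L²/30 = 3·12²/30 = 72/5 kN·m
  R_B = 7w₀L/20 = 7·3·12/20 = 63/5 kN
  M_B = -w₀L²/20 = -3·12²/20 = -108/5 kN·m
Load 2 — uniform load w=12 kN/m over full span:
  R_A = wL/2 = 12·12/2 = 72 kN
  M_A = wL²/12 = 12·12²/12 = 144 kN·m
  R_B = wL/2 = 12·12/2 = 72 kN
  M_B = -wL²/12 = -12·12²/12 = -144 kN·m
Superposition: R_A = 387/5 kN, M_A = 792/5 kN·m, R_B = 423/5 kN, M_B = -828/5 kN·m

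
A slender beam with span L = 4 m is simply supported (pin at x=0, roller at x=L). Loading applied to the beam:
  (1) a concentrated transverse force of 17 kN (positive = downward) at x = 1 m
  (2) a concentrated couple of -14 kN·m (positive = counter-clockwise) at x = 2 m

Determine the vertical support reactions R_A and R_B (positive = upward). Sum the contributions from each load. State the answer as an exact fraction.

Load 1 — point force P=17 kN at a=1 m (b=L-a=3):
  R_A = Pb/L = 17·3/4 = 51/4 kN
  R_B = Pa/L = 17·1/4 = 17/4 kN
Load 2 — applied couple M₀=-14 kN·m at a=2 m (b=L-a=2):
  R_A = M₀/L = (-14)/4 = -7/2 kN
  R_B = -M₀/L = -(-14)/4 = 7/2 kN
Superposition: R_A = 37/4 kN, R_B = 31/4 kN

R_A = 37/4 kN, R_B = 31/4 kN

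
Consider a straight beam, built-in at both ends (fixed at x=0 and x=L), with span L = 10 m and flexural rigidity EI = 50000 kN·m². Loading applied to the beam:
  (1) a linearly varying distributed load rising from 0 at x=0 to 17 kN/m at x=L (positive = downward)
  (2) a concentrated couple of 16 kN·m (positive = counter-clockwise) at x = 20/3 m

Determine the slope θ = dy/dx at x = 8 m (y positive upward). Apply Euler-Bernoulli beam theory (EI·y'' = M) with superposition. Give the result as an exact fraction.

Load 1 — triangular load w₀=17 kN/m (0→w₀ over full span):
  θ_1 = -w₀(2x(L-x)(L-2x)(x+2L)+x²(L-x)²)/(120LEI) = -17·(2·8·(10-8)·(10-2·8)·(8+2·10)+8²·(10-8)²)/(120·10·50000) = 68/46875 rad
Load 2 — applied couple M₀=16 kN·m at a=20/3 m (b=L-a=10/3):
  θ_2 = (R_Ax²/2 - M_Ax - M₀(x-a))/EI  [x>a] with R_A=32/15, M_A=16/3 = ((32/15)·8²/2 - (16/3)·8 - 16·(8-(20/3)))/50000 = 4/46875 rad
Superposition: θ = Σ θ_i = 24/15625 rad ≈ 0.001536 rad

θ(8) = 24/15625 rad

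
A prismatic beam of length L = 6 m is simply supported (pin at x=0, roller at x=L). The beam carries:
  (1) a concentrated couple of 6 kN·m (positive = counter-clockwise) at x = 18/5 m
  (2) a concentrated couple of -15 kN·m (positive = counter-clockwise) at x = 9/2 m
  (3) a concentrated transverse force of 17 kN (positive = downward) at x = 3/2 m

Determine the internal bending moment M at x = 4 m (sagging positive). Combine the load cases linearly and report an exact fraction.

Load 1 — applied couple M₀=6 kN·m at a=18/5 m (b=L-a=12/5):
  M_1 = M₀x/L - M₀  [x>a] = 6·4/6 - 6 = -2 kN·m
Load 2 — applied couple M₀=-15 kN·m at a=9/2 m (b=L-a=3/2):
  M_2 = M₀x/L  [x≤a] = (-15)·4/6 = -10 kN·m
Load 3 — point force P=17 kN at a=3/2 m (b=L-a=9/2):
  M_3 = Pa(L-x)/L  [x>a] = 17·(3/2)·(6-4)/6 = 17/2 kN·m
Superposition: M = Σ M_i = -7/2 kN·m ≈ -3.500000 kN·m

M(4) = -7/2 kN·m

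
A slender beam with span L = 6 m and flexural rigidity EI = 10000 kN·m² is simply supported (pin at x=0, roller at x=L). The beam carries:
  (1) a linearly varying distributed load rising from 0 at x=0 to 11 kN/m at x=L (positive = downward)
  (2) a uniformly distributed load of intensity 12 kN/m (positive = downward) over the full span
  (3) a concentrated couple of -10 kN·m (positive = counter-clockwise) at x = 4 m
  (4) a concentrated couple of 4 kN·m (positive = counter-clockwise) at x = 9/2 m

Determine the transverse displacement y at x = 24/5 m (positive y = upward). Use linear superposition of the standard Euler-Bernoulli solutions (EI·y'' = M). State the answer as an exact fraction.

Load 1 — triangular load w₀=11 kN/m (0→w₀ over full span):
  y_1 = -w₀x(7L⁴-10L²x²+3x⁴)/(360LEI) = -11·(24/5)·(7·6⁴-10·6²·(24/5)²+3·(24/5)⁴)/(360·6·10000) = -113157/19531250 m
Load 2 — uniform load w=12 kN/m over full span:
  y_2 = -wx(L³-2Lx²+x³)/(24EI) = -12·(24/5)·(6³-2·6·(24/5)²+(24/5)³)/(24·10000) = -4698/390625 m
Load 3 — applied couple M₀=-10 kN·m at a=4 m (b=L-a=2):
  y_3 = (M₀x³/(6L)-M₀(x-a)²/2+C₁x)/EI  [x>a] with C₁=M₀(3b²-L²)/(6L)=20/3 = ((-10)·(24/5)³/(6·6)-(-10)·((24/5)-4)²/2+(20/3)·(24/5))/10000 = 7/15625 m
Load 4 — applied couple M₀=4 kN·m at a=9/2 m (b=L-a=3/2):
  y_4 = (M₀x³/(6L)-M₀(x-a)²/2+C₁x)/EI  [x>a] with C₁=M₀(3b²-L²)/(6L)=-13/4 = (4·(24/5)³/(6·6)-4·((24/5)-(9/2))²/2+(-13/4)·(24/5))/10000 = -873/2500000 m
Superposition: y = Σ y_i = -5538037/312500000 m ≈ -0.017722 m

y(24/5) = -5538037/312500000 m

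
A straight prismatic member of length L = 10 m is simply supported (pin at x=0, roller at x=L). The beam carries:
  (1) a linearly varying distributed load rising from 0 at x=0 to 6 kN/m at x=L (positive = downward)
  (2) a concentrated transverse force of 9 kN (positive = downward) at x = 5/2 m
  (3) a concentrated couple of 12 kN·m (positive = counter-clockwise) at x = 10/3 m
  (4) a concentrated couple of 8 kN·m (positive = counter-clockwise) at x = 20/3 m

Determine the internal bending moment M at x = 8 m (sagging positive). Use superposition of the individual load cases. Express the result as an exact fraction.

Load 1 — triangular load w₀=6 kN/m (0→w₀ over full span):
  M_1 = w₀Lx/6 - w₀x³/(6L) = 6·10·8/6 - 6·8³/(6·10) = 144/5 kN·m
Load 2 — point force P=9 kN at a=5/2 m (b=L-a=15/2):
  M_2 = Pa(L-x)/L  [x>a] = 9·(5/2)·(10-8)/10 = 9/2 kN·m
Load 3 — applied couple M₀=12 kN·m at a=10/3 m (b=L-a=20/3):
  M_3 = M₀x/L - M₀  [x>a] = 12·8/10 - 12 = -12/5 kN·m
Load 4 — applied couple M₀=8 kN·m at a=20/3 m (b=L-a=10/3):
  M_4 = M₀x/L - M₀  [x>a] = 8·8/10 - 8 = -8/5 kN·m
Superposition: M = Σ M_i = 293/10 kN·m ≈ 29.300000 kN·m

M(8) = 293/10 kN·m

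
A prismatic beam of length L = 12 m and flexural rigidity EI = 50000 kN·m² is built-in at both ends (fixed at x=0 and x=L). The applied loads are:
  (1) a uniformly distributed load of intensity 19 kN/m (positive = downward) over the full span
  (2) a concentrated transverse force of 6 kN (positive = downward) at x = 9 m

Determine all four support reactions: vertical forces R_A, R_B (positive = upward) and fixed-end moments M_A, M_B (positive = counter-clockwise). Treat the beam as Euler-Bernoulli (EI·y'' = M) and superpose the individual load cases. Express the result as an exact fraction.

R_A = 1839/16 kN, M_A = 1851/8 kN·m, R_B = 1905/16 kN, M_B = -1905/8 kN·m

Load 1 — uniform load w=19 kN/m over full span:
  R_A = wL/2 = 19·12/2 = 114 kN
  M_A = wL²/12 = 19·12²/12 = 228 kN·m
  R_B = wL/2 = 19·12/2 = 114 kN
  M_B = -wL²/12 = -19·12²/12 = -228 kN·m
Load 2 — point force P=6 kN at a=9 m (b=L-a=3):
  R_A = Pb²(3a+b)/L³ = 6·3²·(3·9+3)/12³ = 15/16 kN
  M_A = Pab²/L² = 6·9·3²/12² = 27/8 kN·m
  R_B = Pa²(a+3b)/L³ = 6·9²·(9+3·3)/12³ = 81/16 kN
  M_B = -Pa²b/L² = -6·9²·3/12² = -81/8 kN·m
Superposition: R_A = 1839/16 kN, M_A = 1851/8 kN·m, R_B = 1905/16 kN, M_B = -1905/8 kN·m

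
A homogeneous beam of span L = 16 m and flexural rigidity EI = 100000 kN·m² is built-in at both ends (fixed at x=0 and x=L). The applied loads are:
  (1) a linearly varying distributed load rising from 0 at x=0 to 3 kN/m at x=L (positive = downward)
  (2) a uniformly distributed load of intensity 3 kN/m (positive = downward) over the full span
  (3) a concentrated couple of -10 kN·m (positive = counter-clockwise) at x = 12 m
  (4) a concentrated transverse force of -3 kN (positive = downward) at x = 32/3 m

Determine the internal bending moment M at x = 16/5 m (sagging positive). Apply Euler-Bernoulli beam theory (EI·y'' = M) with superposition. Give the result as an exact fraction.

M(16/5) = -12607/3000 kN·m

Load 1 — triangular load w₀=3 kN/m (0→w₀ over full span):
  M_1 = 3w₀Lx/20 - w₀L²/30 - w₀x³/(6L) = 3·3·16·(16/5)/20 - 3·16²/30 - 3·(16/5)³/(6·16) = -448/125 kN·m
Load 2 — uniform load w=3 kN/m over full span:
  M_2 = wLx/2 - wL²/12 - wx²/2 = 3·16·(16/5)/2 - 3·16²/12 - 3·(16/5)²/2 = -64/25 kN·m
Load 3 — applied couple M₀=-10 kN·m at a=12 m (b=L-a=4):
  M_3 = R_Ax - M_A  [x≤a] with R_A=-45/64, M_A=-25/8 = (-45/64)·(16/5) - (-25/8) = 7/8 kN·m
Load 4 — point force P=-3 kN at a=32/3 m (b=L-a=16/3):
  M_4 = Pb²(3a+b)x/L³ - Pab²/L²  [x≤a] = (-3)·(16/3)²·(3·(32/3)+(16/3))·(16/5)/16³ - (-3)·(32/3)·(16/3)²/16² = 16/15 kN·m
Superposition: M = Σ M_i = -12607/3000 kN·m ≈ -4.202333 kN·m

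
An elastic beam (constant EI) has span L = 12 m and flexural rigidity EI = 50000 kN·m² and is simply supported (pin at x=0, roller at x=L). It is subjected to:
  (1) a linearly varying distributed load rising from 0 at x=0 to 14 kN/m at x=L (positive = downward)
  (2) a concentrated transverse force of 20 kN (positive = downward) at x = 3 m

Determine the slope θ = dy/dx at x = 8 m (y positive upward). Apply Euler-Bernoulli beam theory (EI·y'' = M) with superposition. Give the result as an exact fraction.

Load 1 — triangular load w₀=14 kN/m (0→w₀ over full span):
  θ_1 = -w₀(7L⁴-30L²x²+15x⁴)/(360LEI) = -14·(7·12⁴-30·12²·8²+15·8⁴)/(360·12·50000) = 637/140625 rad
Load 2 — point force P=20 kN at a=3 m (b=L-a=9):
  θ_2 = -Pa(2L²-6Lx+3x²+a²)/(6LEI)  [x>a] = -20·3·(2·12²-6·12·8+3·8²+3²)/(6·12·50000) = 29/20000 rad
Superposition: θ = Σ θ_i = 26909/4500000 rad ≈ 0.005980 rad

θ(8) = 26909/4500000 rad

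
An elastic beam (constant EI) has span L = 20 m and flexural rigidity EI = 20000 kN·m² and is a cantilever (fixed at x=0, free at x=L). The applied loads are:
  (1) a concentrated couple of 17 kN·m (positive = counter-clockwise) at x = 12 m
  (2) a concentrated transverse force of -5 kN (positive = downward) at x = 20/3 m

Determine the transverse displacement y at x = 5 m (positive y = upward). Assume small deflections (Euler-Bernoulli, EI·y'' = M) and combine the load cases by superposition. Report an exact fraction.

Load 1 — applied couple M₀=17 kN·m at a=12 m (b=L-a=8):
  y_1 = M₀x²/(2EI)  [x≤a] = 17·5²/(2·20000) = 17/1600 m
Load 2 — point force P=-5 kN at a=20/3 m (b=L-a=40/3):
  y_2 = -Px²(3a-x)/(6EI)  [x≤a] = -(-5)·5²·(3·(20/3)-5)/(6·20000) = 1/64 m
Superposition: y = Σ y_i = 21/800 m ≈ 0.026250 m

y(5) = 21/800 m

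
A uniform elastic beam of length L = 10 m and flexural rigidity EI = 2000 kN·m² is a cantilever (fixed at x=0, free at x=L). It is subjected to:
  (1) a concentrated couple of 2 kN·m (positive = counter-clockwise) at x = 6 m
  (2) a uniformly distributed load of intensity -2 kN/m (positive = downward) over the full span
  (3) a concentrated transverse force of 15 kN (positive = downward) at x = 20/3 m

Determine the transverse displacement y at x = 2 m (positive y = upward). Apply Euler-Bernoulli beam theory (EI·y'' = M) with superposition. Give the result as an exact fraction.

Load 1 — applied couple M₀=2 kN·m at a=6 m (b=L-a=4):
  y_1 = M₀x²/(2EI)  [x≤a] = 2·2²/(2·2000) = 1/500 m
Load 2 — uniform load w=-2 kN/m over full span:
  y_2 = -wx²(x²-4Lx+6L²)/(24EI) = -(-2)·2²·(2²-4·10·2+6·10²)/(24·2000) = 131/1500 m
Load 3 — point force P=15 kN at a=20/3 m (b=L-a=10/3):
  y_3 = -Px²(3a-x)/(6EI)  [x≤a] = -15·2²·(3·(20/3)-2)/(6·2000) = -9/100 m
Superposition: y = Σ y_i = -1/1500 m ≈ -0.000667 m

y(2) = -1/1500 m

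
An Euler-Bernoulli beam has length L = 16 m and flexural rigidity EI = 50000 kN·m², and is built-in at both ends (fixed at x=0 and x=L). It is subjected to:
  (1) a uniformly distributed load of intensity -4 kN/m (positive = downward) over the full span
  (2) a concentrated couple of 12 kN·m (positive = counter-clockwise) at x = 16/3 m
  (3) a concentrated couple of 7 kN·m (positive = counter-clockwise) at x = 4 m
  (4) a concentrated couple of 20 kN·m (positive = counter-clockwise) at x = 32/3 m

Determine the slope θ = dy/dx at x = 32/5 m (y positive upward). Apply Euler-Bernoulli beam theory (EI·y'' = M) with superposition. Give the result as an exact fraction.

θ(32/5) = 12443/9375000 rad

Load 1 — uniform load w=-4 kN/m over full span:
  θ_1 = -wx(L-x)(L-2x)/(12EI) = -(-4)·(32/5)·(16-(32/5))·(16-2·(32/5))/(12·50000) = 512/390625 rad
Load 2 — applied couple M₀=12 kN·m at a=16/3 m (b=L-a=32/3):
  θ_2 = (R_Ax²/2 - M_Ax - M₀(x-a))/EI  [x>a] with R_A=1, M_A=0 = (1·(32/5)²/2 - 0·(32/5) - 12·((32/5)-(16/3)))/50000 = 12/78125 rad
Load 3 — applied couple M₀=7 kN·m at a=4 m (b=L-a=12):
  θ_3 = (R_Ax²/2 - M_Ax - M₀(x-a))/EI  [x>a] with R_A=63/128, M_A=-21/16 = ((63/128)·(32/5)²/2 - (-21/16)·(32/5) - 7·((32/5)-4))/50000 = 21/625000 rad
Load 4 — applied couple M₀=20 kN·m at a=32/3 m (b=L-a=16/3):
  θ_4 = (R_Ax²/2 - M_Ax)/EI  [x≤a] with R_A=5/3, M_A=20/3 = ((5/3)·(32/5)²/2 - (20/3)·(32/5))/50000 = -8/46875 rad
Superposition: θ = Σ θ_i = 12443/9375000 rad ≈ 0.001327 rad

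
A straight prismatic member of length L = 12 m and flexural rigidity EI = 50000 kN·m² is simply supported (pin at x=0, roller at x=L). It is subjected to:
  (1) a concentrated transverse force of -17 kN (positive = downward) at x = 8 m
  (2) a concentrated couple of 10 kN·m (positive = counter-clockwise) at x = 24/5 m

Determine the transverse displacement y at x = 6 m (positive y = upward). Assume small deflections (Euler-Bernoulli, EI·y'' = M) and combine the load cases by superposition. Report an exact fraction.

Load 1 — point force P=-17 kN at a=8 m (b=L-a=4):
  y_1 = -Pbx(L²-b²-x²)/(6LEI)  [x≤a] = -(-17)·4·6·(12²-4²-6²)/(6·12·50000) = 391/37500 m
Load 2 — applied couple M₀=10 kN·m at a=24/5 m (b=L-a=36/5):
  y_2 = (M₀x³/(6L)-M₀(x-a)²/2+C₁x)/EI  [x>a] with C₁=M₀(3b²-L²)/(6L)=8/5 = (10·6³/(6·12)-10·(6-(24/5))²/2+(8/5)·6)/50000 = 81/125000 m
Superposition: y = Σ y_i = 4153/375000 m ≈ 0.011075 m

y(6) = 4153/375000 m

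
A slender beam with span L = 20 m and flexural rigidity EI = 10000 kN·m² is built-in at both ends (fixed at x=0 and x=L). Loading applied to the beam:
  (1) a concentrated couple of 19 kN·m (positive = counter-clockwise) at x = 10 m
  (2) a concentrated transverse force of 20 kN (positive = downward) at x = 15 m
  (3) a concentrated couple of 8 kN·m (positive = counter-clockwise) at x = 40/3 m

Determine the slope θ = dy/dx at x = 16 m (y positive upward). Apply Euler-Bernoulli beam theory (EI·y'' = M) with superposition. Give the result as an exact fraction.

θ(16) = 13/1500 rad

Load 1 — applied couple M₀=19 kN·m at a=10 m (b=L-a=10):
  θ_1 = (R_Ax²/2 - M_Ax - M₀(x-a))/EI  [x>a] with R_A=57/40, M_A=19/4 = ((57/40)·16²/2 - (19/4)·16 - 19·(16-10))/10000 = -19/25000 rad
Load 2 — point force P=20 kN at a=15 m (b=L-a=5):
  θ_2 = Pa²(L-x)(2bL-(3b+a)(L-x))/(2L³EI)  [x>a] = 20·15²·(20-16)·(2·5·20-(3·5+15)·(20-16))/(2·20³·10000) = 9/1000 rad
Load 3 — applied couple M₀=8 kN·m at a=40/3 m (b=L-a=20/3):
  θ_3 = (R_Ax²/2 - M_Ax - M₀(x-a))/EI  [x>a] with R_A=8/15, M_A=8/3 = ((8/15)·16²/2 - (8/3)·16 - 8·(16-(40/3)))/10000 = 4/9375 rad
Superposition: θ = Σ θ_i = 13/1500 rad ≈ 0.008667 rad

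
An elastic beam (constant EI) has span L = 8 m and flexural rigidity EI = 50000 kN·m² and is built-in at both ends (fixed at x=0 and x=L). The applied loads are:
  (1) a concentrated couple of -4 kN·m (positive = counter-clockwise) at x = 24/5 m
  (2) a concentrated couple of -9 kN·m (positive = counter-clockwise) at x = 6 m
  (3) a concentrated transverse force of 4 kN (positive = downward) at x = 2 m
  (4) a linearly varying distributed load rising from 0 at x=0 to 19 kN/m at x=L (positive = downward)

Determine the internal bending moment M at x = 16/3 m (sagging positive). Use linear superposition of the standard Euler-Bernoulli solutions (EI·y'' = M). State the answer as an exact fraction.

Load 1 — applied couple M₀=-4 kN·m at a=24/5 m (b=L-a=16/5):
  M_1 = R_Ax - M_A - M₀  [x>a] with R_A=-18/25, M_A=-32/25 = (-18/25)·(16/3) - (-32/25) - (-4) = 36/25 kN·m
Load 2 — applied couple M₀=-9 kN·m at a=6 m (b=L-a=2):
  M_2 = R_Ax - M_A  [x≤a] with R_A=-81/64, M_A=-45/16 = (-81/64)·(16/3) - (-45/16) = -63/16 kN·m
Load 3 — point force P=4 kN at a=2 m (b=L-a=6):
  M_3 = Pa²(a+3b)(L-x)/L³ - Pa²b/L²  [x>a] = 4·2²·(2+3·6)·(8-(16/3))/8³ - 4·2²·6/8² = 1/6 kN·m
Load 4 — triangular load w₀=19 kN/m (0→w₀ over full span):
  M_4 = 3w₀Lx/20 - w₀L²/30 - w₀x³/(6L) = 3·19·8·(16/3)/20 - 19·8²/30 - 19·(16/3)³/(6·8) = 8512/405 kN·m
Superposition: M = Σ M_i = 605441/32400 kN·m ≈ 18.686451 kN·m

M(16/3) = 605441/32400 kN·m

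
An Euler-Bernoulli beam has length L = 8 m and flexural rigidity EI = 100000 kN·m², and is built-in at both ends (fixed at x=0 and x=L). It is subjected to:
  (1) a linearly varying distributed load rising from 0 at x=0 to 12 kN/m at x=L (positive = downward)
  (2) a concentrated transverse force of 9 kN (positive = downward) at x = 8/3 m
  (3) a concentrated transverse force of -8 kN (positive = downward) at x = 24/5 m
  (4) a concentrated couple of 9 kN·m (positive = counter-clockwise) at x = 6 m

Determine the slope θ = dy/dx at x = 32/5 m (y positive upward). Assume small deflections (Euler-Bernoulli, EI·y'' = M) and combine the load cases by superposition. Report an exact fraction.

Load 1 — triangular load w₀=12 kN/m (0→w₀ over full span):
  θ_1 = -w₀(2x(L-x)(L-2x)(x+2L)+x²(L-x)²)/(120LEI) = -12·(2·(32/5)·(8-(32/5))·(8-2·(32/5))·((32/5)+2·8)+(32/5)²·(8-(32/5))²)/(120·8·100000) = 512/1953125 rad
Load 2 — point force P=9 kN at a=8/3 m (b=L-a=16/3):
  θ_2 = Pa²(L-x)(2bL-(3b+a)(L-x))/(2L³EI)  [x>a] = 9·(8/3)²·(8-(32/5))·(2·(16/3)·8-(3·(16/3)+(8/3))·(8-(32/5)))/(2·8³·100000) = 13/234375 rad
Load 3 — point force P=-8 kN at a=24/5 m (b=L-a=16/5):
  θ_3 = Pa²(L-x)(2bL-(3b+a)(L-x))/(2L³EI)  [x>a] = (-8)·(24/5)²·(8-(32/5))·(2·(16/5)·8-(3·(16/5)+(24/5))·(8-(32/5)))/(2·8³·100000) = -792/9765625 rad
Load 4 — applied couple M₀=9 kN·m at a=6 m (b=L-a=2):
  θ_4 = (R_Ax²/2 - M_Ax - M₀(x-a))/EI  [x>a] with R_A=81/64, M_A=45/16 = ((81/64)·(32/5)²/2 - (45/16)·(32/5) - 9·((32/5)-6))/100000 = 27/625000 rad
Superposition: θ = Σ θ_i = 65557/234375000 rad ≈ 0.000280 rad

θ(32/5) = 65557/234375000 rad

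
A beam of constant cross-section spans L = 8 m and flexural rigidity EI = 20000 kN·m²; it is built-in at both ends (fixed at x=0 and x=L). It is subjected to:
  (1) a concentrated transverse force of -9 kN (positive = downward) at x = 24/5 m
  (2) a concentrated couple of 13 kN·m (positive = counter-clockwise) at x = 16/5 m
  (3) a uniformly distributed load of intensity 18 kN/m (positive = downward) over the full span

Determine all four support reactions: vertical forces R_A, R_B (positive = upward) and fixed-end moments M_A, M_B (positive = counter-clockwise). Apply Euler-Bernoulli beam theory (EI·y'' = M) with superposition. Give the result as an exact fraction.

R_A = 17793/250 kN, M_A = 11331/125 kN·m, R_B = 15957/250 kN, M_B = -10184/125 kN·m

Load 1 — point force P=-9 kN at a=24/5 m (b=L-a=16/5):
  R_A = Pb²(3a+b)/L³ = (-9)·(16/5)²·(3·(24/5)+(16/5))/8³ = -396/125 kN
  M_A = Pab²/L² = (-9)·(24/5)·(16/5)²/8² = -864/125 kN·m
  R_B = Pa²(a+3b)/L³ = (-9)·(24/5)²·((24/5)+3·(16/5))/8³ = -729/125 kN
  M_B = -Pa²b/L² = -(-9)·(24/5)²·(16/5)/8² = 1296/125 kN·m
Load 2 — applied couple M₀=13 kN·m at a=16/5 m (b=L-a=24/5):
  R_A = 6M₀ab/L³ = 6·13·(16/5)·(24/5)/8³ = 117/50 kN
  M_A = M₀b(2a-b)/L² = 13·(24/5)·(2·(16/5)-(24/5))/8² = 39/25 kN·m
  R_B = -6M₀ab/L³ = -6·13·(16/5)·(24/5)/8³ = -117/50 kN
  M_B = M₀a(2b-a)/L² = 13·(16/5)·(2·(24/5)-(16/5))/8² = 104/25 kN·m
Load 3 — uniform load w=18 kN/m over full span:
  R_A = wL/2 = 18·8/2 = 72 kN
  M_A = wL²/12 = 18·8²/12 = 96 kN·m
  R_B = wL/2 = 18·8/2 = 72 kN
  M_B = -wL²/12 = -18·8²/12 = -96 kN·m
Superposition: R_A = 17793/250 kN, M_A = 11331/125 kN·m, R_B = 15957/250 kN, M_B = -10184/125 kN·m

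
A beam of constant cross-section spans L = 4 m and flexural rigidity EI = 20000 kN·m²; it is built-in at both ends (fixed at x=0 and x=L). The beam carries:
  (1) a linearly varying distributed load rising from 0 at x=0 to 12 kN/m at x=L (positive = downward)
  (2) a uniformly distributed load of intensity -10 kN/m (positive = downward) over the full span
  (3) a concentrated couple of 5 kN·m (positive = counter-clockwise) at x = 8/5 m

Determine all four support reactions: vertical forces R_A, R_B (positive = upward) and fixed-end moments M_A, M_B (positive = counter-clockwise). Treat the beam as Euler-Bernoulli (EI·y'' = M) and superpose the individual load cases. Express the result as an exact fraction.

R_A = -11 kN, M_A = -19/3 kN·m, R_B = -5 kN, M_B = 16/3 kN·m

Load 1 — triangular load w₀=12 kN/m (0→w₀ over full span):
  R_A = 3w₀L/20 = 3·12·4/20 = 36/5 kN
  M_A = w₀L²/30 = 12·4²/30 = 32/5 kN·m
  R_B = 7w₀L/20 = 7·12·4/20 = 84/5 kN
  M_B = -w₀L²/20 = -12·4²/20 = -48/5 kN·m
Load 2 — uniform load w=-10 kN/m over full span:
  R_A = wL/2 = (-10)·4/2 = -20 kN
  M_A = wL²/12 = (-10)·4²/12 = -40/3 kN·m
  R_B = wL/2 = (-10)·4/2 = -20 kN
  M_B = -wL²/12 = -(-10)·4²/12 = 40/3 kN·m
Load 3 — applied couple M₀=5 kN·m at a=8/5 m (b=L-a=12/5):
  R_A = 6M₀ab/L³ = 6·5·(8/5)·(12/5)/4³ = 9/5 kN
  M_A = M₀b(2a-b)/L² = 5·(12/5)·(2·(8/5)-(12/5))/4² = 3/5 kN·m
  R_B = -6M₀ab/L³ = -6·5·(8/5)·(12/5)/4³ = -9/5 kN
  M_B = M₀a(2b-a)/L² = 5·(8/5)·(2·(12/5)-(8/5))/4² = 8/5 kN·m
Superposition: R_A = -11 kN, M_A = -19/3 kN·m, R_B = -5 kN, M_B = 16/3 kN·m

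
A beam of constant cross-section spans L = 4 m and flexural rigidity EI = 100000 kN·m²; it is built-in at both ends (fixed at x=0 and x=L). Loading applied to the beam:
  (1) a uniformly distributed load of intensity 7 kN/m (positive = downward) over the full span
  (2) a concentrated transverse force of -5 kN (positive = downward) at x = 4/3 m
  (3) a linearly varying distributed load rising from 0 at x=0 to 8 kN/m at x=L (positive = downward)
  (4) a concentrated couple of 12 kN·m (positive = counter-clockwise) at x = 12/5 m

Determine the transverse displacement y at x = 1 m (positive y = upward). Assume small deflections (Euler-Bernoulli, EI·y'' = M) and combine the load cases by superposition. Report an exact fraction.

Load 1 — uniform load w=7 kN/m over full span:
  y_1 = -wx²(L-x)²/(24EI) = -7·1²·(4-1)²/(24·100000) = -21/800000 m
Load 2 — point force P=-5 kN at a=4/3 m (b=L-a=8/3):
  y_2 = -Pb²x²(3aL-(3a+b)x)/(6L³EI)  [x≤a] = -(-5)·(8/3)²·1²·(3·(4/3)·4-(3·(4/3)+(8/3))·1)/(6·4³·100000) = 7/810000 m
Load 3 — triangular load w₀=8 kN/m (0→w₀ over full span):
  y_3 = -w₀x²(L-x)²(x+2L)/(120LEI) = -8·1²·(4-1)²·(1+2·4)/(120·4·100000) = -27/2000000 m
Load 4 — applied couple M₀=12 kN·m at a=12/5 m (b=L-a=8/5):
  y_4 = (R_Ax³/6 - M_Ax²/2)/EI  [x≤a] with R_A=108/25, M_A=96/25 = ((108/25)·1³/6 - (96/25)·1²/2)/100000 = -3/250000 m
Superposition: y = Σ y_i = -13967/324000000 m ≈ -0.000043 m

y(1) = -13967/324000000 m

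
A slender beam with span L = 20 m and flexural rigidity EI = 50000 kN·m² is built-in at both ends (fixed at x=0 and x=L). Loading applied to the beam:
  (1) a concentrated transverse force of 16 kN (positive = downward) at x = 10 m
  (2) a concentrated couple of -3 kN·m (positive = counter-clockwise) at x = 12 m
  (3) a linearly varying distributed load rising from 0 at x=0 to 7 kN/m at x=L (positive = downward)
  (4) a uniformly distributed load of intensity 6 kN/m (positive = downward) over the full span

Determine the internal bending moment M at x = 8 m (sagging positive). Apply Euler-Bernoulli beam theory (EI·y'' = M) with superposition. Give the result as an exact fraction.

M(8) = 19504/125 kN·m

Load 1 — point force P=16 kN at a=10 m (b=L-a=10):
  M_1 = Pb²(3a+b)x/L³ - Pab²/L²  [x≤a] = 16·10²·(3·10+10)·8/20³ - 16·10·10²/20² = 24 kN·m
Load 2 — applied couple M₀=-3 kN·m at a=12 m (b=L-a=8):
  M_2 = R_Ax - M_A  [x≤a] with R_A=-27/125, M_A=-24/25 = (-27/125)·8 - (-24/25) = -96/125 kN·m
Load 3 — triangular load w₀=7 kN/m (0→w₀ over full span):
  M_3 = 3w₀Lx/20 - w₀L²/30 - w₀x³/(6L) = 3·7·20·8/20 - 7·20²/30 - 7·8³/(6·20) = 224/5 kN·m
Load 4 — uniform load w=6 kN/m over full span:
  M_4 = wLx/2 - wL²/12 - wx²/2 = 6·20·8/2 - 6·20²/12 - 6·8²/2 = 88 kN·m
Superposition: M = Σ M_i = 19504/125 kN·m ≈ 156.032000 kN·m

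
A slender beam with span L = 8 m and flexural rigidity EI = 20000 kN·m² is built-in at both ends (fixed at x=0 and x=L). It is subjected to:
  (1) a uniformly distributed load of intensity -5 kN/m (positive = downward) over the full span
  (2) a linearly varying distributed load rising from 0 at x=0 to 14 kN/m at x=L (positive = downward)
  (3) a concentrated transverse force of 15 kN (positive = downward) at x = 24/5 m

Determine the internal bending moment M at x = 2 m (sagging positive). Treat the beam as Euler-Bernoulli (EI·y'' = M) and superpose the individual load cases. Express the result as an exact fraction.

Load 1 — uniform load w=-5 kN/m over full span:
  M_1 = wLx/2 - wL²/12 - wx²/2 = (-5)·8·2/2 - (-5)·8²/12 - (-5)·2²/2 = -10/3 kN·m
Load 2 — triangular load w₀=14 kN/m (0→w₀ over full span):
  M_2 = 3w₀Lx/20 - w₀L²/30 - w₀x³/(6L) = 3·14·8·2/20 - 14·8²/30 - 14·2³/(6·8) = 7/5 kN·m
Load 3 — point force P=15 kN at a=24/5 m (b=L-a=16/5):
  M_3 = Pb²(3a+b)x/L³ - Pab²/L²  [x≤a] = 15·(16/5)²·(3·(24/5)+(16/5))·2/8³ - 15·(24/5)·(16/5)²/8² = -24/25 kN·m
Superposition: M = Σ M_i = -217/75 kN·m ≈ -2.893333 kN·m

M(2) = -217/75 kN·m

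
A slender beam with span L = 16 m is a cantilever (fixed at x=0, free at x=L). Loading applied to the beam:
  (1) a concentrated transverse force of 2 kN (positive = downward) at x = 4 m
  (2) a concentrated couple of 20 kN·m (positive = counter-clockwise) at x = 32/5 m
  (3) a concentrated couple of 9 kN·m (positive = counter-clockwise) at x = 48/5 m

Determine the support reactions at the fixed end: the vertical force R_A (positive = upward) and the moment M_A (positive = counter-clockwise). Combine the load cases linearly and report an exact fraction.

Load 1 — point force P=2 kN at a=4 m (b=L-a=12):
  R_A = P = 2 kN
  M_A = Pa = 2·4 = 8 kN·m
Load 2 — applied couple M₀=20 kN·m at a=32/5 m (b=L-a=48/5):
  R_A = 0 kN
  M_A = -M₀ = -20 kN·m
Load 3 — applied couple M₀=9 kN·m at a=48/5 m (b=L-a=32/5):
  R_A = 0 kN
  M_A = -M₀ = -9 kN·m
Superposition: R_A = 2 kN, M_A = -21 kN·m

R_A = 2 kN, M_A = -21 kN·m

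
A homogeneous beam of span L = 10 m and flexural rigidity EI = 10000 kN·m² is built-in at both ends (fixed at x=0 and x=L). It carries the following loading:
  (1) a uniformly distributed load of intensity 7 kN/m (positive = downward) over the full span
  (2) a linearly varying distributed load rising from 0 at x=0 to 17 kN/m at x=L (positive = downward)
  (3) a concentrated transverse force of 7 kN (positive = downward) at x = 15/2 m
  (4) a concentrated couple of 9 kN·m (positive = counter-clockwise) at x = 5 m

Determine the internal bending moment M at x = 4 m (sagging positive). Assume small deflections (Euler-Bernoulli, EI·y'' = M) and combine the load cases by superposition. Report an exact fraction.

M(4) = 27413/480 kN·m

Load 1 — uniform load w=7 kN/m over full span:
  M_1 = wLx/2 - wL²/12 - wx²/2 = 7·10·4/2 - 7·10²/12 - 7·4²/2 = 77/3 kN·m
Load 2 — triangular load w₀=17 kN/m (0→w₀ over full span):
  M_2 = 3w₀Lx/20 - w₀L²/30 - w₀x³/(6L) = 3·17·10·4/20 - 17·10²/30 - 17·4³/(6·10) = 136/5 kN·m
Load 3 — point force P=7 kN at a=15/2 m (b=L-a=5/2):
  M_3 = Pb²(3a+b)x/L³ - Pab²/L²  [x≤a] = 7·(5/2)²·(3·(15/2)+(5/2))·4/10³ - 7·(15/2)·(5/2)²/10² = 35/32 kN·m
Load 4 — applied couple M₀=9 kN·m at a=5 m (b=L-a=5):
  M_4 = R_Ax - M_A  [x≤a] with R_A=27/20, M_A=9/4 = (27/20)·4 - (9/4) = 63/20 kN·m
Superposition: M = Σ M_i = 27413/480 kN·m ≈ 57.110417 kN·m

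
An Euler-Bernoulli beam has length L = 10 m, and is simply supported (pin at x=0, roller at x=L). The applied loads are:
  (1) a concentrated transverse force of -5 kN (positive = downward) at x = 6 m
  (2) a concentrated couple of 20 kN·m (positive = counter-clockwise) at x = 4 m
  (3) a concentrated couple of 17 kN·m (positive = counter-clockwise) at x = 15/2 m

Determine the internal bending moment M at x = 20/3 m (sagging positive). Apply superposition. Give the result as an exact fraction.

Load 1 — point force P=-5 kN at a=6 m (b=L-a=4):
  M_1 = Pa(L-x)/L  [x>a] = (-5)·6·(10-(20/3))/10 = -10 kN·m
Load 2 — applied couple M₀=20 kN·m at a=4 m (b=L-a=6):
  M_2 = M₀x/L - M₀  [x>a] = 20·(20/3)/10 - 20 = -20/3 kN·m
Load 3 — applied couple M₀=17 kN·m at a=15/2 m (b=L-a=5/2):
  M_3 = M₀x/L  [x≤a] = 17·(20/3)/10 = 34/3 kN·m
Superposition: M = Σ M_i = -16/3 kN·m ≈ -5.333333 kN·m

M(20/3) = -16/3 kN·m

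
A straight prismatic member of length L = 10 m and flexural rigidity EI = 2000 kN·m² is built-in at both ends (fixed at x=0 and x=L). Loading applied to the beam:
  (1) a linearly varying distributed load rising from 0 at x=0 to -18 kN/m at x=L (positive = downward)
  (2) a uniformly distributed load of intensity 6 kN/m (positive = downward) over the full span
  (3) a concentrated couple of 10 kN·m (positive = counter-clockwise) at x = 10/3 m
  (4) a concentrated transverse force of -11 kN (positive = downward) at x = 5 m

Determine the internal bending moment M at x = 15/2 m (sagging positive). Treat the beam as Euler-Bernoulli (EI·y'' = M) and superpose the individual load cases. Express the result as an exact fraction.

M(15/2) = -155/16 kN·m

Load 1 — triangular load w₀=-18 kN/m (0→w₀ over full span):
  M_1 = 3w₀Lx/20 - w₀L²/30 - w₀x³/(6L) = 3·(-18)·10·(15/2)/20 - (-18)·10²/30 - (-18)·(15/2)³/(6·10) = -255/16 kN·m
Load 2 — uniform load w=6 kN/m over full span:
  M_2 = wLx/2 - wL²/12 - wx²/2 = 6·10·(15/2)/2 - 6·10²/12 - 6·(15/2)²/2 = 25/4 kN·m
Load 3 — applied couple M₀=10 kN·m at a=10/3 m (b=L-a=20/3):
  M_3 = R_Ax - M_A - M₀  [x>a] with R_A=4/3, M_A=0 = (4/3)·(15/2) - 0 - 10 = 0 kN·m
Load 4 — point force P=-11 kN at a=5 m (b=L-a=5):
  M_4 = Pa²(a+3b)(L-x)/L³ - Pa²b/L²  [x>a] = (-11)·5²·(5+3·5)·(10-(15/2))/10³ - (-11)·5²·5/10² = 0 kN·m
Superposition: M = Σ M_i = -155/16 kN·m ≈ -9.687500 kN·m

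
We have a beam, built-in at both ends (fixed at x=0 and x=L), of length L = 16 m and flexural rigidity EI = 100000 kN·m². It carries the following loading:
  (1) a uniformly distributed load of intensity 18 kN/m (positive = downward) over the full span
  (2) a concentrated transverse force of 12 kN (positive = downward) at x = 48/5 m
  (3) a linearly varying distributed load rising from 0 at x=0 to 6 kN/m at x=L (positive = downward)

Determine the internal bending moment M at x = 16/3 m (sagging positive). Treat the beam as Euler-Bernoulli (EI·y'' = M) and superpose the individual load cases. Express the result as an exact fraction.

Load 1 — uniform load w=18 kN/m over full span:
  M_1 = wLx/2 - wL²/12 - wx²/2 = 18·16·(16/3)/2 - 18·16²/12 - 18·(16/3)²/2 = 128 kN·m
Load 2 — point force P=12 kN at a=48/5 m (b=L-a=32/5):
  M_2 = Pb²(3a+b)x/L³ - Pab²/L²  [x≤a] = 12·(32/5)²·(3·(48/5)+(32/5))·(16/3)/16³ - 12·(48/5)·(32/5)²/16² = 512/125 kN·m
Load 3 — triangular load w₀=6 kN/m (0→w₀ over full span):
  M_3 = 3w₀Lx/20 - w₀L²/30 - w₀x³/(6L) = 3·6·16·(16/3)/20 - 6·16²/30 - 6·(16/3)³/(6·16) = 2176/135 kN·m
Superposition: M = Σ M_i = 500224/3375 kN·m ≈ 148.214519 kN·m

M(16/3) = 500224/3375 kN·m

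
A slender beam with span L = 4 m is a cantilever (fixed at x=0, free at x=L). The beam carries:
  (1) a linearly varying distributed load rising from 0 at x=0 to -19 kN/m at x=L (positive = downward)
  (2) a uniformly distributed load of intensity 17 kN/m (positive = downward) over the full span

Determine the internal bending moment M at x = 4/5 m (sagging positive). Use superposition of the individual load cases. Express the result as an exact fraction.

M(4/5) = -5888/375 kN·m

Load 1 — triangular load w₀=-19 kN/m (0→w₀ over full span):
  M_1 = w₀Lx/2 - w₀L²/3 - w₀x³/(6L) = (-19)·4·(4/5)/2 - (-19)·4²/3 - (-19)·(4/5)³/(6·4) = 26752/375 kN·m
Load 2 — uniform load w=17 kN/m over full span:
  M_2 = -w(L-x)²/2 = -17·(4-(4/5))²/2 = -2176/25 kN·m
Superposition: M = Σ M_i = -5888/375 kN·m ≈ -15.701333 kN·m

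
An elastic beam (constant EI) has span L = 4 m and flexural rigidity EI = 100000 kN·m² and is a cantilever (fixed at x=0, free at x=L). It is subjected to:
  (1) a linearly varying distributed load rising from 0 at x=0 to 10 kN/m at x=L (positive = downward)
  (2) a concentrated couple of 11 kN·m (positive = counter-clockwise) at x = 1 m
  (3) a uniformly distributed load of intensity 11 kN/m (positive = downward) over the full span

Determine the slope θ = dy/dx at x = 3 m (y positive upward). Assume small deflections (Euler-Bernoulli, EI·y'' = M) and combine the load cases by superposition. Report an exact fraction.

θ(3) = -2927/1600000 rad

Load 1 — triangular load w₀=10 kN/m (0→w₀ over full span):
  θ_1 = (w₀Lx²/4-w₀L²x/3-w₀x⁴/(24L))/EI = (10·4·3²/4-10·4²·3/3-10·3⁴/(24·4))/100000 = -251/320000 rad
Load 2 — applied couple M₀=11 kN·m at a=1 m (b=L-a=3):
  θ_2 = M₀a/EI  [x>a] = 11·1/100000 = 11/100000 rad
Load 3 — uniform load w=11 kN/m over full span:
  θ_3 = -wx(x²-3Lx+3L²)/(6EI) = -11·3·(3²-3·4·3+3·4²)/(6·100000) = -231/200000 rad
Superposition: θ = Σ θ_i = -2927/1600000 rad ≈ -0.001829 rad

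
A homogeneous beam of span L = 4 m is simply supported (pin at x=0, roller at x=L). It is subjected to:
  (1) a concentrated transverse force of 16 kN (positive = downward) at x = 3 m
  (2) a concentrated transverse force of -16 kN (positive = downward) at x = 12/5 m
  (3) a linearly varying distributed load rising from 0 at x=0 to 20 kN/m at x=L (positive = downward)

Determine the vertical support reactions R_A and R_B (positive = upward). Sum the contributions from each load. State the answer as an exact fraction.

Load 1 — point force P=16 kN at a=3 m (b=L-a=1):
  R_A = Pb/L = 16·1/4 = 4 kN
  R_B = Pa/L = 16·3/4 = 12 kN
Load 2 — point force P=-16 kN at a=12/5 m (b=L-a=8/5):
  R_A = Pb/L = (-16)·(8/5)/4 = -32/5 kN
  R_B = Pa/L = (-16)·(12/5)/4 = -48/5 kN
Load 3 — triangular load w₀=20 kN/m (0→w₀ over full span):
  R_A = w₀L/6 = 20·4/6 = 40/3 kN
  R_B = w₀L/3 = 20·4/3 = 80/3 kN
Superposition: R_A = 164/15 kN, R_B = 436/15 kN

R_A = 164/15 kN, R_B = 436/15 kN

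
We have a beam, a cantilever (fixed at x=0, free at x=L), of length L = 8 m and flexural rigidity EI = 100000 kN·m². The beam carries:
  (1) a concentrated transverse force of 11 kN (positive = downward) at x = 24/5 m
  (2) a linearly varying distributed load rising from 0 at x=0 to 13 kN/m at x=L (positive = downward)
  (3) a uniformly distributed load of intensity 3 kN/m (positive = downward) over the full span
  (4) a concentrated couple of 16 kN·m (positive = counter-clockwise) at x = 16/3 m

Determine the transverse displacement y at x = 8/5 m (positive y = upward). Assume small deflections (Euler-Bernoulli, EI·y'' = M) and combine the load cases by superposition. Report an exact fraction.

Load 1 — point force P=11 kN at a=24/5 m (b=L-a=16/5):
  y_1 = -Px²(3a-x)/(6EI)  [x≤a] = -11·(8/5)²·(3·(24/5)-(8/5))/(6·100000) = -704/1171875 m
Load 2 — triangular load w₀=13 kN/m (0→w₀ over full span):
  y_2 = (w₀Lx³/12-w₀L²x²/6-w₀x⁵/(120L))/EI = (13·8·(8/5)³/12-13·8²·(8/5)²/6-13·(8/5)⁵/(120·8))/100000 = -468208/146484375 m
Load 3 — uniform load w=3 kN/m over full span:
  y_3 = -wx²(x²-4Lx+6L²)/(24EI) = -3·(8/5)²·((8/5)²-4·8·(8/5)+6·8²)/(24·100000) = -2096/1953125 m
Load 4 — applied couple M₀=16 kN·m at a=16/3 m (b=L-a=8/3):
  y_4 = M₀x²/(2EI)  [x≤a] = 16·(8/5)²/(2·100000) = 16/78125 m
Superposition: y = Σ y_i = -683408/146484375 m ≈ -0.004665 m

y(8/5) = -683408/146484375 m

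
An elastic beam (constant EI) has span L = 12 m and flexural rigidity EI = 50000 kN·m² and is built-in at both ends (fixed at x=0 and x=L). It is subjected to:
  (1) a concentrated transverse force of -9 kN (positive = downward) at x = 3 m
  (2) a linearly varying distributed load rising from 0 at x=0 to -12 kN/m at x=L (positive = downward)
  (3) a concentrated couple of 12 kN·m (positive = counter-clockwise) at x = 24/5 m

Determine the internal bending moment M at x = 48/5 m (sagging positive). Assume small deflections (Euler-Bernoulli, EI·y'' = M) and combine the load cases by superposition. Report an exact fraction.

M(48/5) = -93/400 kN·m

Load 1 — point force P=-9 kN at a=3 m (b=L-a=9):
  M_1 = Pa²(a+3b)(L-x)/L³ - Pa²b/L²  [x>a] = (-9)·3²·(3+3·9)·(12-(48/5))/12³ - (-9)·3²·9/12² = 27/16 kN·m
Load 2 — triangular load w₀=-12 kN/m (0→w₀ over full span):
  M_2 = 3w₀Lx/20 - w₀L²/30 - w₀x³/(6L) = 3·(-12)·12·(48/5)/20 - (-12)·12²/30 - (-12)·(48/5)³/(6·12) = -288/125 kN·m
Load 3 — applied couple M₀=12 kN·m at a=24/5 m (b=L-a=36/5):
  M_3 = R_Ax - M_A - M₀  [x>a] with R_A=36/25, M_A=36/25 = (36/25)·(48/5) - (36/25) - 12 = 48/125 kN·m
Superposition: M = Σ M_i = -93/400 kN·m ≈ -0.232500 kN·m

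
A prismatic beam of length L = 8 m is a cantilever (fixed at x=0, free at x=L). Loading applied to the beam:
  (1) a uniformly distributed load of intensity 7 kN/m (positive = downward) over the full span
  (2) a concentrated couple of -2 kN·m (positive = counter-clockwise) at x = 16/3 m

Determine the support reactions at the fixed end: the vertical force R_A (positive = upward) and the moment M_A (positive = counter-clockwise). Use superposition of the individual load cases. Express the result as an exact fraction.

R_A = 56 kN, M_A = 226 kN·m

Load 1 — uniform load w=7 kN/m over full span:
  R_A = wL = 7·8 = 56 kN
  M_A = wL²/2 = 7·8²/2 = 224 kN·m
Load 2 — applied couple M₀=-2 kN·m at a=16/3 m (b=L-a=8/3):
  R_A = 0 kN
  M_A = -M₀ = -(-2) = 2 kN·m
Superposition: R_A = 56 kN, M_A = 226 kN·m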